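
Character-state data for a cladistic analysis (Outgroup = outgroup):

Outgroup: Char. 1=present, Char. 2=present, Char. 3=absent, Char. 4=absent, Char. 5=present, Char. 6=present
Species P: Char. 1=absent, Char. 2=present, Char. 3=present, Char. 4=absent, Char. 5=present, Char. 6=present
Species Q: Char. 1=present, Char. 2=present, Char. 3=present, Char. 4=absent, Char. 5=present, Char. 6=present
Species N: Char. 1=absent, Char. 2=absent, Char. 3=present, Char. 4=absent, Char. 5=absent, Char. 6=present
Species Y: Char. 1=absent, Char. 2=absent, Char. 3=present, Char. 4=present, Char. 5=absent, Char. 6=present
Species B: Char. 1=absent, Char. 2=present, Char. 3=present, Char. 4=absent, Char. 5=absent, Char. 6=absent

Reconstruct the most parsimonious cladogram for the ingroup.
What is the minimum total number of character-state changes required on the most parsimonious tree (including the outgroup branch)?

6

Character polarity is set by the outgroup: the derived state is whichever differs from the outgroup's state, so for Char. 1, Char. 2, Char. 5, Char. 6 the derived state is 'absent', and for the remaining characters it is 'present'.
Char. 1 (derived state 'absent') is shared by Species B, Species N, Species P, and Species Y — a synapomorphy uniting that clade.
Char. 2 (derived state 'absent') is shared by Species N and Species Y — a synapomorphy uniting that clade.
All ingroup taxa share the derived state 'present' for Char. 3; it defines the ingroup but does not resolve relationships within it.
Char. 4: derived state 'present' in Species Y only — an autapomorphy, so it tells us nothing about relationships among taxa.
Char. 5 (derived state 'absent') is shared by Species B, Species N, and Species Y — a synapomorphy uniting that clade.
Char. 6: derived state 'absent' in Species B only — an autapomorphy, so it tells us nothing about relationships among taxa.
Most parsimonious ingroup topology: ((Species P,((Species N,Species Y),Species B)),Species Q).
Changes per character on this tree: Char. 1: 1; Char. 2: 1; Char. 3: 1; Char. 4: 1; Char. 5: 1; Char. 6: 1.
Total = 6.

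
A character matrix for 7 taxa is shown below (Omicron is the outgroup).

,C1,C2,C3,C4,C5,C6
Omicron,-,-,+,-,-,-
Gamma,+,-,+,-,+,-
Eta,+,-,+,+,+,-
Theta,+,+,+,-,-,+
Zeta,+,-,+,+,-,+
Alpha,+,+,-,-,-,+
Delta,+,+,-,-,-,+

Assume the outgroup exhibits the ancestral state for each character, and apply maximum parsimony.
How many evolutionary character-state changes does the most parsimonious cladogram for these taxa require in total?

7

Character polarity is set by the outgroup: the derived state is whichever differs from the outgroup's state, so for C3 the derived state is '-', and for the remaining characters it is '+'.
All ingroup taxa share the derived state '+' for C1; it defines the ingroup but does not resolve relationships within it.
C2 (derived state '+') is shared by Alpha, Delta, and Theta — a synapomorphy uniting that clade.
Only Alpha and Delta show the derived state '-' for C3, supporting them as a clade.
C4 (state '+') occurs in Eta and Zeta but conflicts with the nesting implied by the other characters — most parsimoniously interpreted as homoplasy.
Only Eta and Gamma show the derived state '+' for C5, supporting them as a clade.
C6 (derived state '+') is shared by Alpha, Delta, Theta, and Zeta — a synapomorphy uniting that clade.
Most parsimonious ingroup topology: ((Gamma,Eta),((Theta,(Alpha,Delta)),Zeta)).
Changes per character on this tree: C1: 1; C2: 1; C3: 1; C4: 2; C5: 1; C6: 1.
Total = 7.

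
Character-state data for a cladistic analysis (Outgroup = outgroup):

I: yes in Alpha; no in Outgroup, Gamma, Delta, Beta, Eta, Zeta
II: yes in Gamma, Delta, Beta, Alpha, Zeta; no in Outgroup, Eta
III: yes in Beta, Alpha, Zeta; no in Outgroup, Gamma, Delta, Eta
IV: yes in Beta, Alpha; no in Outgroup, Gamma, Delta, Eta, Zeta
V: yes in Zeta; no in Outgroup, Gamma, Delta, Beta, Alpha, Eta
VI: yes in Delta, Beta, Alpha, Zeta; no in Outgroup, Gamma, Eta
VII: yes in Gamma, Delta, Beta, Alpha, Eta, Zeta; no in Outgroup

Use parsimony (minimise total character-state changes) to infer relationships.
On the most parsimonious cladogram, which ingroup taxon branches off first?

Eta

The outgroup has state 'no' for every character, so 'yes' is the derived state throughout.
I: derived state 'yes' in Alpha only — an autapomorphy, so it tells us nothing about relationships among taxa.
II: derived state 'yes' in Alpha, Beta, Delta, Gamma, and Zeta only — synapomorphy for {Alpha, Beta, Delta, Gamma, Zeta}.
Only Alpha, Beta, and Zeta show the derived state 'yes' for III, supporting them as a clade.
IV (derived state 'yes') is shared by Alpha and Beta — a synapomorphy uniting that clade.
V: derived state 'yes' in Zeta only — an autapomorphy, so it tells us nothing about relationships among taxa.
Only Alpha, Beta, Delta, and Zeta show the derived state 'yes' for VI, supporting them as a clade.
VII (derived state 'yes') is shared by all ingroup taxa — unites the whole ingroup.
Most parsimonious ingroup topology: ((Gamma,(Delta,((Beta,Alpha),Zeta))),Eta).
Eta is sister to the clade containing all other ingroup taxa, so it is the earliest-diverging (most basal) ingroup lineage.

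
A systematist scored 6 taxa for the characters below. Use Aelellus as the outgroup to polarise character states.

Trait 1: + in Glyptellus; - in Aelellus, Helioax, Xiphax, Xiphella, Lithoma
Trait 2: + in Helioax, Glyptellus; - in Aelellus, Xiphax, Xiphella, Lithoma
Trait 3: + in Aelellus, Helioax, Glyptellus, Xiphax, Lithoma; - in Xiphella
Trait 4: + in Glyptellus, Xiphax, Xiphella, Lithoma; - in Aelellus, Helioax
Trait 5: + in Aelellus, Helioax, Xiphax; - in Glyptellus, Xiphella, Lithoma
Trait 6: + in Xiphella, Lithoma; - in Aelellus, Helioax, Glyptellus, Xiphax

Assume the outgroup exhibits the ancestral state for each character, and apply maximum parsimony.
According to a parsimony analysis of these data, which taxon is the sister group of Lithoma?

Character polarity is set by the outgroup: the derived state is whichever differs from the outgroup's state, so for Trait 3, Trait 5 the derived state is '-', and for the remaining characters it is '+'.
Trait 1: derived state '+' in Glyptellus only — an autapomorphy, so it tells us nothing about relationships among taxa.
Trait 2 groups Glyptellus and Helioax, which is incompatible with the clades supported by the remaining characters; treating it as convergent (homoplasy) costs fewer steps than any alternative tree.
Trait 3: derived state '-' in Xiphella only — an autapomorphy, so it tells us nothing about relationships among taxa.
Trait 4: derived state '+' in Glyptellus, Lithoma, Xiphax, and Xiphella only — synapomorphy for {Glyptellus, Lithoma, Xiphax, Xiphella}.
Trait 5: derived state '-' in Glyptellus, Lithoma, and Xiphella only — synapomorphy for {Glyptellus, Lithoma, Xiphella}.
Trait 6: derived state '+' in Lithoma and Xiphella only — synapomorphy for {Lithoma, Xiphella}.
Most parsimonious ingroup topology: (Helioax,((Glyptellus,(Xiphella,Lithoma)),Xiphax)).
Lithoma and Xiphella form a cherry on this tree, so they are sister taxa.

Xiphella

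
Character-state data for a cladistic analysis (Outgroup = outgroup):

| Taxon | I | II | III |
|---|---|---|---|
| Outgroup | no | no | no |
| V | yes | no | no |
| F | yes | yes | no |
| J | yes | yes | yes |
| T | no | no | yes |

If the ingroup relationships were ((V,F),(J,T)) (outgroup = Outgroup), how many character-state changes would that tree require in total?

5

Map each character onto ((V,F),(J,T)) (rooted by Outgroup) and count the minimum state changes it requires (Fitch parsimony):
I: 2; II: 2; III: 1.
Total tree length = 5.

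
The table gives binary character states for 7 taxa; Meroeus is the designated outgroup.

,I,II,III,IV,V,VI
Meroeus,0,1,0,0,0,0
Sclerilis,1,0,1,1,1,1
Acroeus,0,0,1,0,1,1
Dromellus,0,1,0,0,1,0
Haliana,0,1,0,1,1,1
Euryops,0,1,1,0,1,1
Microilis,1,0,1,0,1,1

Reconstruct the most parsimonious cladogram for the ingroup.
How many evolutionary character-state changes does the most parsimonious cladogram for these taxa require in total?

7

Character polarity is set by the outgroup: the derived state is whichever differs from the outgroup's state, so for II the derived state is '0', and for the remaining characters it is '1'.
I (derived state '1') is shared by Microilis and Sclerilis — a synapomorphy uniting that clade.
II: derived state '0' in Acroeus, Microilis, and Sclerilis only — synapomorphy for {Acroeus, Microilis, Sclerilis}.
III: derived state '1' in Acroeus, Euryops, Microilis, and Sclerilis only — synapomorphy for {Acroeus, Euryops, Microilis, Sclerilis}.
IV groups Haliana and Sclerilis, which is incompatible with the clades supported by the remaining characters; treating it as convergent (homoplasy) costs fewer steps than any alternative tree.
All ingroup taxa share the derived state '1' for V; it defines the ingroup but does not resolve relationships within it.
VI (derived state '1') is shared by Acroeus, Euryops, Haliana, Microilis, and Sclerilis — a synapomorphy uniting that clade.
Most parsimonious ingroup topology: (((((Sclerilis,Microilis),Acroeus),Euryops),Haliana),Dromellus).
Changes per character on this tree: I: 1; II: 1; III: 1; IV: 2; V: 1; VI: 1.
Total = 7.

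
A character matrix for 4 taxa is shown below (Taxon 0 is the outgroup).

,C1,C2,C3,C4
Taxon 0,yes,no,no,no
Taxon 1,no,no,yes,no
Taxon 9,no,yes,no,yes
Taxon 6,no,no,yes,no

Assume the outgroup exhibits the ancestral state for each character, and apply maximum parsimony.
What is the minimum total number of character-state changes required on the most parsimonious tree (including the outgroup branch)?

Character polarity is set by the outgroup: the derived state is whichever differs from the outgroup's state, so for C1 the derived state is 'no', and for the remaining characters it is 'yes'.
All ingroup taxa share the derived state 'no' for C1; it defines the ingroup but does not resolve relationships within it.
C2 (derived state 'yes') is unique to Taxon 9 (autapomorphy; uninformative for grouping).
C3: derived state 'yes' in Taxon 1 and Taxon 6 only — synapomorphy for {Taxon 1, Taxon 6}.
C4: derived state 'yes' in Taxon 9 only — an autapomorphy, so it tells us nothing about relationships among taxa.
Most parsimonious ingroup topology: ((Taxon 1,Taxon 6),Taxon 9).
Changes per character on this tree: C1: 1; C2: 1; C3: 1; C4: 1.
Total = 4.

4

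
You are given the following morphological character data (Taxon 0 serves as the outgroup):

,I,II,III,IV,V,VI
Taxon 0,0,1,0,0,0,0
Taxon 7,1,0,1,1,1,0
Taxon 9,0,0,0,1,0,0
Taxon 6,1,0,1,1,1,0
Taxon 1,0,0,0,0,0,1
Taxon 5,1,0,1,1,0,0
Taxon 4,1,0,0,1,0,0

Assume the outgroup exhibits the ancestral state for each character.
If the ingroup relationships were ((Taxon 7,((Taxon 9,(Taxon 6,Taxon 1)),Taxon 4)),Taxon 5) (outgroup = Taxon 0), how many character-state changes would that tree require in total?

Map each character onto ((Taxon 7,((Taxon 9,(Taxon 6,Taxon 1)),Taxon 4)),Taxon 5) (rooted by Taxon 0) and count the minimum state changes it requires (Fitch parsimony):
I: 3; II: 1; III: 3; IV: 2; V: 2; VI: 1.
Total tree length = 12.

12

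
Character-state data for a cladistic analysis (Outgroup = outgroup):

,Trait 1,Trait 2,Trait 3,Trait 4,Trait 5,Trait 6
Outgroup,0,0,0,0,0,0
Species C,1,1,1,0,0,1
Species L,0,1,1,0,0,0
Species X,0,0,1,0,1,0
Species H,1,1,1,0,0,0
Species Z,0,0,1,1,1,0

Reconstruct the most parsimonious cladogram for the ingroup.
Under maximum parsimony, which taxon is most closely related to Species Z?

Species X

The outgroup has state '0' for every character, so '1' is the derived state throughout.
Trait 1 (derived state '1') is shared by Species C and Species H — a synapomorphy uniting that clade.
Trait 2: derived state '1' in Species C, Species H, and Species L only — synapomorphy for {Species C, Species H, Species L}.
Trait 3 (derived state '1') is shared by all ingroup taxa — unites the whole ingroup.
Trait 4: derived state '1' in Species Z only — an autapomorphy, so it tells us nothing about relationships among taxa.
Trait 5: derived state '1' in Species X and Species Z only — synapomorphy for {Species X, Species Z}.
Trait 6: derived state '1' in Species C only — an autapomorphy, so it tells us nothing about relationships among taxa.
Most parsimonious ingroup topology: (((Species C,Species H),Species L),(Species X,Species Z)).
Species Z and Species X form a cherry on this tree, so they are sister taxa.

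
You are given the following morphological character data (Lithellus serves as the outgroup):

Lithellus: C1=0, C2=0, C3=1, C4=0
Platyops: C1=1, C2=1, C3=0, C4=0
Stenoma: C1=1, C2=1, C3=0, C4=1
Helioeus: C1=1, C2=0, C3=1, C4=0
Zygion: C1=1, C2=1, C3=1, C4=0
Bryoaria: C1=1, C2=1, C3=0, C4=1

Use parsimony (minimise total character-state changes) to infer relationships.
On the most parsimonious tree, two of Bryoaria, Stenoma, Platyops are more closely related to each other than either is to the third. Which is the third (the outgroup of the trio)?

Platyops

Character polarity is set by the outgroup: the derived state is whichever differs from the outgroup's state, so for C3 the derived state is '0', and for the remaining characters it is '1'.
All ingroup taxa share the derived state '1' for C1; it defines the ingroup but does not resolve relationships within it.
C2 (derived state '1') is shared by Bryoaria, Platyops, Stenoma, and Zygion — a synapomorphy uniting that clade.
Only Bryoaria, Platyops, and Stenoma show the derived state '0' for C3, supporting them as a clade.
C4: derived state '1' in Bryoaria and Stenoma only — synapomorphy for {Bryoaria, Stenoma}.
Most parsimonious ingroup topology: (((Platyops,(Stenoma,Bryoaria)),Zygion),Helioeus).
Bryoaria and Stenoma share a more recent common ancestor with each other than either does with Platyops, so Platyops is the least closely related of the three.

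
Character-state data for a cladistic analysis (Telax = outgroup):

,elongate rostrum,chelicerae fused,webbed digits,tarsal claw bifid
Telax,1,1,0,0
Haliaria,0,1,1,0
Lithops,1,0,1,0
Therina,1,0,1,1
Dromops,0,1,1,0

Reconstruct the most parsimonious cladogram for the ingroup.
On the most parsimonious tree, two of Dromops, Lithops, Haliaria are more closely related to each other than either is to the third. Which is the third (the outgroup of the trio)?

Character polarity is set by the outgroup: the derived state is whichever differs from the outgroup's state, so for elongate rostrum, chelicerae fused the derived state is '0', and for the remaining characters it is '1'.
elongate rostrum (derived state '0') is shared by Dromops and Haliaria — a synapomorphy uniting that clade.
Only Lithops and Therina show the derived state '0' for chelicerae fused, supporting them as a clade.
All ingroup taxa share the derived state '1' for webbed digits; it defines the ingroup but does not resolve relationships within it.
tarsal claw bifid: derived state '1' in Therina only — an autapomorphy, so it tells us nothing about relationships among taxa.
Most parsimonious ingroup topology: ((Haliaria,Dromops),(Lithops,Therina)).
Haliaria and Dromops share a more recent common ancestor with each other than either does with Lithops, so Lithops is the least closely related of the three.

Lithops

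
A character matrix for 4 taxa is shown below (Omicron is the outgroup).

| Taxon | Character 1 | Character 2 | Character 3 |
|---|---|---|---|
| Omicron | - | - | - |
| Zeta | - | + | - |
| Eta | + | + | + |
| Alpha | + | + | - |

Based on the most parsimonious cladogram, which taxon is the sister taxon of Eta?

Alpha

The outgroup has state '-' for every character, so '+' is the derived state throughout.
Only Alpha and Eta show the derived state '+' for Character 1, supporting them as a clade.
Character 2 (derived state '+') is shared by all ingroup taxa — unites the whole ingroup.
Character 3: derived state '+' in Eta only — an autapomorphy, so it tells us nothing about relationships among taxa.
Most parsimonious ingroup topology: (Zeta,(Eta,Alpha)).
Eta and Alpha form a cherry on this tree, so they are sister taxa.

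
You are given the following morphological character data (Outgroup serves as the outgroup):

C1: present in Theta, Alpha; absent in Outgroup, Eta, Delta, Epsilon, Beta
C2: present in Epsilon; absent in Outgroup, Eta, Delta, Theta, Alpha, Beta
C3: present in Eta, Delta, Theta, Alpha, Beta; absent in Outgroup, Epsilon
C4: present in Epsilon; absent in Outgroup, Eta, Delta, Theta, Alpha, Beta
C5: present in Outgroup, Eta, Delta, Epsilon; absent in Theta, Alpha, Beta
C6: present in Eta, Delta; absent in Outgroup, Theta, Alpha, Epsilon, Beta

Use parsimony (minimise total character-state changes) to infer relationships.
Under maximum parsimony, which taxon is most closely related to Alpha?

Theta

Character polarity is set by the outgroup: the derived state is whichever differs from the outgroup's state, so for C5 the derived state is 'absent', and for the remaining characters it is 'present'.
C1 (derived state 'present') is shared by Alpha and Theta — a synapomorphy uniting that clade.
C2: derived state 'present' in Epsilon only — an autapomorphy, so it tells us nothing about relationships among taxa.
Only Alpha, Beta, Delta, Eta, and Theta show the derived state 'present' for C3, supporting them as a clade.
C4 (derived state 'present') is unique to Epsilon (autapomorphy; uninformative for grouping).
Only Alpha, Beta, and Theta show the derived state 'absent' for C5, supporting them as a clade.
C6: derived state 'present' in Delta and Eta only — synapomorphy for {Delta, Eta}.
Most parsimonious ingroup topology: (((Eta,Delta),((Theta,Alpha),Beta)),Epsilon).
Alpha and Theta form a cherry on this tree, so they are sister taxa.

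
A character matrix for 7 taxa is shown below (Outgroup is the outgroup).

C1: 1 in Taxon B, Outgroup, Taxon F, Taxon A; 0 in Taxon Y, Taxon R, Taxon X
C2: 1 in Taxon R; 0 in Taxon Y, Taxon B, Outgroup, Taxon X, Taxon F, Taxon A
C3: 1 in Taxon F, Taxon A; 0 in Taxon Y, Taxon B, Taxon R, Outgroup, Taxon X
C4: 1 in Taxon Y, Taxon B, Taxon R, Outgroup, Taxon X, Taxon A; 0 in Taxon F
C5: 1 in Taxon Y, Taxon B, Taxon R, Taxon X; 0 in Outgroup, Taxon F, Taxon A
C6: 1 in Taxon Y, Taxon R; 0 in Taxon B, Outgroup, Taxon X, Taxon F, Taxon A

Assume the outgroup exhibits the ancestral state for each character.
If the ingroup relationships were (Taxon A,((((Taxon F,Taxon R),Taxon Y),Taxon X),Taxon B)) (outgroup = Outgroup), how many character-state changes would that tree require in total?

10

Map each character onto (Taxon A,((((Taxon F,Taxon R),Taxon Y),Taxon X),Taxon B)) (rooted by Outgroup) and count the minimum state changes it requires (Fitch parsimony):
C1: 2; C2: 1; C3: 2; C4: 1; C5: 2; C6: 2.
Total tree length = 10.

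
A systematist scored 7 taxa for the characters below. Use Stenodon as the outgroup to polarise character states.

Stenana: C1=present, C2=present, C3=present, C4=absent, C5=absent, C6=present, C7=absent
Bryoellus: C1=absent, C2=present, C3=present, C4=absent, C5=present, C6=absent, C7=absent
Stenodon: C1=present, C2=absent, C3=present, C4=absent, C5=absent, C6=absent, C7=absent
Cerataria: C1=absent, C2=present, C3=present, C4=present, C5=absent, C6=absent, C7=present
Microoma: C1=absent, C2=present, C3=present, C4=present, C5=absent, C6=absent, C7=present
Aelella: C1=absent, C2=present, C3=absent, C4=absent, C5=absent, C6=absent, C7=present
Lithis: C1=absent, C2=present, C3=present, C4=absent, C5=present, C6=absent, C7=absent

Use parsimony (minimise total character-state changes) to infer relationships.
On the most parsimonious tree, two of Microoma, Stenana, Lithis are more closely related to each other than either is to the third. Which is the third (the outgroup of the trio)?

Stenana

Character polarity is set by the outgroup: the derived state is whichever differs from the outgroup's state, so for C1, C3 the derived state is 'absent', and for the remaining characters it is 'present'.
C1: derived state 'absent' in Aelella, Bryoellus, Cerataria, Lithis, and Microoma only — synapomorphy for {Aelella, Bryoellus, Cerataria, Lithis, Microoma}.
All ingroup taxa share the derived state 'present' for C2; it defines the ingroup but does not resolve relationships within it.
C3 (derived state 'absent') is unique to Aelella (autapomorphy; uninformative for grouping).
Only Cerataria and Microoma show the derived state 'present' for C4, supporting them as a clade.
C5: derived state 'present' in Bryoellus and Lithis only — synapomorphy for {Bryoellus, Lithis}.
C6: derived state 'present' in Stenana only — an autapomorphy, so it tells us nothing about relationships among taxa.
C7 (derived state 'present') is shared by Aelella, Cerataria, and Microoma — a synapomorphy uniting that clade.
Most parsimonious ingroup topology: (((Aelella,(Cerataria,Microoma)),(Bryoellus,Lithis)),Stenana).
Lithis and Microoma share a more recent common ancestor with each other than either does with Stenana, so Stenana is the least closely related of the three.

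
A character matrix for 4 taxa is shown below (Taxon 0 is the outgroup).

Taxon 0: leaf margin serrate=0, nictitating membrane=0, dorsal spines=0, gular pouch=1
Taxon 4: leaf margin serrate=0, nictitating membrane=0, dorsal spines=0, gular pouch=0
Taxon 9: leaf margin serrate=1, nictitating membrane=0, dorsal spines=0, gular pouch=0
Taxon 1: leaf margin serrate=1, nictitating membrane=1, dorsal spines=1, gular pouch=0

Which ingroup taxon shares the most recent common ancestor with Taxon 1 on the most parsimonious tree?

Character polarity is set by the outgroup: the derived state is whichever differs from the outgroup's state, so for gular pouch the derived state is '0', and for the remaining characters it is '1'.
Only Taxon 1 and Taxon 9 show the derived state '1' for leaf margin serrate, supporting them as a clade.
nictitating membrane: derived state '1' in Taxon 1 only — an autapomorphy, so it tells us nothing about relationships among taxa.
dorsal spines (derived state '1') is unique to Taxon 1 (autapomorphy; uninformative for grouping).
gular pouch (derived state '0') is shared by all ingroup taxa — unites the whole ingroup.
Most parsimonious ingroup topology: ((Taxon 1,Taxon 9),Taxon 4).
Taxon 1 and Taxon 9 form a cherry on this tree, so they are sister taxa.

Taxon 9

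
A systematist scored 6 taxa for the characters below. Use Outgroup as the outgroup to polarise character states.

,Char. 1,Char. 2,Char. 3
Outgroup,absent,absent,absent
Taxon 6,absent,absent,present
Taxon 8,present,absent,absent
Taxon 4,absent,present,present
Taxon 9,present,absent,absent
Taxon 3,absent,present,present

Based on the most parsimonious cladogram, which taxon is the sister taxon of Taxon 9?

Taxon 8

The outgroup has state 'absent' for every character, so 'present' is the derived state throughout.
Only Taxon 8 and Taxon 9 show the derived state 'present' for Char. 1, supporting them as a clade.
Char. 2: derived state 'present' in Taxon 3 and Taxon 4 only — synapomorphy for {Taxon 3, Taxon 4}.
Char. 3 (derived state 'present') is shared by Taxon 3, Taxon 4, and Taxon 6 — a synapomorphy uniting that clade.
Most parsimonious ingroup topology: ((Taxon 6,(Taxon 4,Taxon 3)),(Taxon 8,Taxon 9)).
Taxon 9 and Taxon 8 form a cherry on this tree, so they are sister taxa.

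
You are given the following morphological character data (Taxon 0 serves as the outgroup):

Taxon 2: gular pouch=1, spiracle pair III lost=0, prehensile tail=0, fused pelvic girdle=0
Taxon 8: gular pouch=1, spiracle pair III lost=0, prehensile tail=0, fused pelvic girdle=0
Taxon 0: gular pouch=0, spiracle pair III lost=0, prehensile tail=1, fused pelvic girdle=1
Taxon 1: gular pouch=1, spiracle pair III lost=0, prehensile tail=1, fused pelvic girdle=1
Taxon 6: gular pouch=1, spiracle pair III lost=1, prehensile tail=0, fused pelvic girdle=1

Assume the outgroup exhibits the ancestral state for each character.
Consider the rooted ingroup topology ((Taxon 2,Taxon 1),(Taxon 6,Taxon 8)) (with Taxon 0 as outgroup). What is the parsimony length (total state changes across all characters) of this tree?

6

Map each character onto ((Taxon 2,Taxon 1),(Taxon 6,Taxon 8)) (rooted by Taxon 0) and count the minimum state changes it requires (Fitch parsimony):
gular pouch: 1; spiracle pair III lost: 1; prehensile tail: 2; fused pelvic girdle: 2.
Total tree length = 6.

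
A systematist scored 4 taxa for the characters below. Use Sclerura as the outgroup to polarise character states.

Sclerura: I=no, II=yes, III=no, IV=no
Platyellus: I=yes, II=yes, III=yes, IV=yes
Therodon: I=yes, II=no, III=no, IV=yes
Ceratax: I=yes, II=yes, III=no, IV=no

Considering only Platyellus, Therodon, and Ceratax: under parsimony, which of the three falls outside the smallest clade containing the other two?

Character polarity is set by the outgroup: the derived state is whichever differs from the outgroup's state, so for II the derived state is 'no', and for the remaining characters it is 'yes'.
All ingroup taxa share the derived state 'yes' for I; it defines the ingroup but does not resolve relationships within it.
II (derived state 'no') is unique to Therodon (autapomorphy; uninformative for grouping).
III (derived state 'yes') is unique to Platyellus (autapomorphy; uninformative for grouping).
IV: derived state 'yes' in Platyellus and Therodon only — synapomorphy for {Platyellus, Therodon}.
Most parsimonious ingroup topology: ((Platyellus,Therodon),Ceratax).
Therodon and Platyellus share a more recent common ancestor with each other than either does with Ceratax, so Ceratax is the least closely related of the three.

Ceratax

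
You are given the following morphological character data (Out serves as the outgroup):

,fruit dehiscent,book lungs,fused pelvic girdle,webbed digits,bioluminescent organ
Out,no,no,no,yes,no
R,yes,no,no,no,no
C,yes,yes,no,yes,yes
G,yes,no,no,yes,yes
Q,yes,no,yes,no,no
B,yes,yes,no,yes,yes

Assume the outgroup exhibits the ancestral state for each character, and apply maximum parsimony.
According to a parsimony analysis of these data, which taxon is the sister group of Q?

R

Character polarity is set by the outgroup: the derived state is whichever differs from the outgroup's state, so for webbed digits the derived state is 'no', and for the remaining characters it is 'yes'.
fruit dehiscent (derived state 'yes') is shared by all ingroup taxa — unites the whole ingroup.
book lungs (derived state 'yes') is shared by B and C — a synapomorphy uniting that clade.
fused pelvic girdle (derived state 'yes') is unique to Q (autapomorphy; uninformative for grouping).
webbed digits (derived state 'no') is shared by Q and R — a synapomorphy uniting that clade.
bioluminescent organ (derived state 'yes') is shared by B, C, and G — a synapomorphy uniting that clade.
Most parsimonious ingroup topology: ((R,Q),((C,B),G)).
Q and R form a cherry on this tree, so they are sister taxa.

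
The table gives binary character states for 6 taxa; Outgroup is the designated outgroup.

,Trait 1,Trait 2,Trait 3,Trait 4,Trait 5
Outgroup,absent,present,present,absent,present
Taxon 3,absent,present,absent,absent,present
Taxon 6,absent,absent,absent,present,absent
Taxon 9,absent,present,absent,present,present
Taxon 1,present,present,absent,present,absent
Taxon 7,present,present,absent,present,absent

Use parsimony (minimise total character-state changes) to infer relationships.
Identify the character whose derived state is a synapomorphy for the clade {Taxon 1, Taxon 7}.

Character polarity is set by the outgroup: the derived state is whichever differs from the outgroup's state, so for Trait 2, Trait 3, Trait 5 the derived state is 'absent', and for the remaining characters it is 'present'.
Trait 1: derived state 'present' in Taxon 1 and Taxon 7 only — synapomorphy for {Taxon 1, Taxon 7}.
Trait 2: derived state 'absent' in Taxon 6 only — an autapomorphy, so it tells us nothing about relationships among taxa.
All ingroup taxa share the derived state 'absent' for Trait 3; it defines the ingroup but does not resolve relationships within it.
Trait 4: derived state 'present' in Taxon 1, Taxon 6, Taxon 7, and Taxon 9 only — synapomorphy for {Taxon 1, Taxon 6, Taxon 7, Taxon 9}.
Only Taxon 1, Taxon 6, and Taxon 7 show the derived state 'absent' for Trait 5, supporting them as a clade.
Most parsimonious ingroup topology: (Taxon 3,((Taxon 6,(Taxon 1,Taxon 7)),Taxon 9)).
The clade {Taxon 1, Taxon 7} is supported by Trait 1: its derived state 'present' occurs in exactly those taxa and in no other taxon (including the outgroup).

Trait 1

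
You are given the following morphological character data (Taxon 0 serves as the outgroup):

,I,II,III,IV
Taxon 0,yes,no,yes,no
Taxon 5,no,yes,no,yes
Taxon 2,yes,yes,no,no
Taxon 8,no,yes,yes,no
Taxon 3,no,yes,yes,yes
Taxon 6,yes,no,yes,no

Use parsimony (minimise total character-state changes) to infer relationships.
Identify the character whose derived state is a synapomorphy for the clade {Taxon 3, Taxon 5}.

IV

Character polarity is set by the outgroup: the derived state is whichever differs from the outgroup's state, so for I, III the derived state is 'no', and for the remaining characters it is 'yes'.
I (derived state 'no') is shared by Taxon 3, Taxon 5, and Taxon 8 — a synapomorphy uniting that clade.
II: derived state 'yes' in Taxon 2, Taxon 3, Taxon 5, and Taxon 8 only — synapomorphy for {Taxon 2, Taxon 3, Taxon 5, Taxon 8}.
III groups Taxon 2 and Taxon 5, which is incompatible with the clades supported by the remaining characters; treating it as convergent (homoplasy) costs fewer steps than any alternative tree.
IV (derived state 'yes') is shared by Taxon 3 and Taxon 5 — a synapomorphy uniting that clade.
Most parsimonious ingroup topology: ((((Taxon 5,Taxon 3),Taxon 8),Taxon 2),Taxon 6).
The clade {Taxon 3, Taxon 5} is supported by IV: its derived state 'yes' occurs in exactly those taxa and in no other taxon (including the outgroup).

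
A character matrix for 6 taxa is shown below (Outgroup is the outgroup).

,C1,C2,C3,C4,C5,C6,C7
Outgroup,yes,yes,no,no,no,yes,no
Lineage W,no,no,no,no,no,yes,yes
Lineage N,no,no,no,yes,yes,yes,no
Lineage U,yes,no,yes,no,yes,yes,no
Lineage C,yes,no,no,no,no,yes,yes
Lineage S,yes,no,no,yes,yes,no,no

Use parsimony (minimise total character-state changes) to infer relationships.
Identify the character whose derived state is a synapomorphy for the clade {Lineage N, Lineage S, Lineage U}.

C5

Character polarity is set by the outgroup: the derived state is whichever differs from the outgroup's state, so for C1, C2, C6 the derived state is 'no', and for the remaining characters it is 'yes'.
C1 groups Lineage N and Lineage W, which is incompatible with the clades supported by the remaining characters; treating it as convergent (homoplasy) costs fewer steps than any alternative tree.
C2 (derived state 'no') is shared by all ingroup taxa — unites the whole ingroup.
C3: derived state 'yes' in Lineage U only — an autapomorphy, so it tells us nothing about relationships among taxa.
C4: derived state 'yes' in Lineage N and Lineage S only — synapomorphy for {Lineage N, Lineage S}.
C5: derived state 'yes' in Lineage N, Lineage S, and Lineage U only — synapomorphy for {Lineage N, Lineage S, Lineage U}.
C6: derived state 'no' in Lineage S only — an autapomorphy, so it tells us nothing about relationships among taxa.
C7 (derived state 'yes') is shared by Lineage C and Lineage W — a synapomorphy uniting that clade.
Most parsimonious ingroup topology: ((Lineage W,Lineage C),((Lineage N,Lineage S),Lineage U)).
The clade {Lineage N, Lineage S, Lineage U} is supported by C5: its derived state 'yes' occurs in exactly those taxa and in no other taxon (including the outgroup).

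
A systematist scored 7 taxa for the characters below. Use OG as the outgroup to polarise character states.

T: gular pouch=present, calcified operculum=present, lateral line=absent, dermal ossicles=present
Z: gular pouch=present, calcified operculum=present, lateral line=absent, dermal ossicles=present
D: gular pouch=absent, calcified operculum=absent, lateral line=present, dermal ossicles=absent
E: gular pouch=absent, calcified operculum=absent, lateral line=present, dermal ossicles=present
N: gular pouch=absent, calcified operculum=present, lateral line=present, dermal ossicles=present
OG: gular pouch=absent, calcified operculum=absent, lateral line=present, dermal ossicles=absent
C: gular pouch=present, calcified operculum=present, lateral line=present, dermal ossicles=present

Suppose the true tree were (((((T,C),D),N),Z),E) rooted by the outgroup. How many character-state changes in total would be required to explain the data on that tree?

Map each character onto (((((T,C),D),N),Z),E) (rooted by OG) and count the minimum state changes it requires (Fitch parsimony):
gular pouch: 2; calcified operculum: 2; lateral line: 2; dermal ossicles: 2.
Total tree length = 8.

8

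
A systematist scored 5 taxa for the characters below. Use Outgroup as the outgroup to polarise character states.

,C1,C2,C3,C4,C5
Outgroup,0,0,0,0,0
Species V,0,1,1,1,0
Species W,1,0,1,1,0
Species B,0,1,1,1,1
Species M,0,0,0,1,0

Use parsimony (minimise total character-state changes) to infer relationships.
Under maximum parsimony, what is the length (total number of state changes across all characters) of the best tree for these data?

5

The outgroup has state '0' for every character, so '1' is the derived state throughout.
C1 (derived state '1') is unique to Species W (autapomorphy; uninformative for grouping).
C2: derived state '1' in Species B and Species V only — synapomorphy for {Species B, Species V}.
C3 (derived state '1') is shared by Species B, Species V, and Species W — a synapomorphy uniting that clade.
C4 (derived state '1') is shared by all ingroup taxa — unites the whole ingroup.
C5: derived state '1' in Species B only — an autapomorphy, so it tells us nothing about relationships among taxa.
Most parsimonious ingroup topology: (((Species V,Species B),Species W),Species M).
Changes per character on this tree: C1: 1; C2: 1; C3: 1; C4: 1; C5: 1.
Total = 5.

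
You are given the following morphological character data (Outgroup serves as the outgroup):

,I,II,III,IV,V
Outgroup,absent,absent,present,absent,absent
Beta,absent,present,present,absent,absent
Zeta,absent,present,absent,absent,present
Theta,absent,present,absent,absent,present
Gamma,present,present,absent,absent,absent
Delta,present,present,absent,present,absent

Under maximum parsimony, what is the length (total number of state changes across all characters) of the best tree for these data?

5

Character polarity is set by the outgroup: the derived state is whichever differs from the outgroup's state, so for III the derived state is 'absent', and for the remaining characters it is 'present'.
I (derived state 'present') is shared by Delta and Gamma — a synapomorphy uniting that clade.
All ingroup taxa share the derived state 'present' for II; it defines the ingroup but does not resolve relationships within it.
Only Delta, Gamma, Theta, and Zeta show the derived state 'absent' for III, supporting them as a clade.
IV: derived state 'present' in Delta only — an autapomorphy, so it tells us nothing about relationships among taxa.
V: derived state 'present' in Theta and Zeta only — synapomorphy for {Theta, Zeta}.
Most parsimonious ingroup topology: (Beta,((Zeta,Theta),(Gamma,Delta))).
Changes per character on this tree: I: 1; II: 1; III: 1; IV: 1; V: 1.
Total = 5.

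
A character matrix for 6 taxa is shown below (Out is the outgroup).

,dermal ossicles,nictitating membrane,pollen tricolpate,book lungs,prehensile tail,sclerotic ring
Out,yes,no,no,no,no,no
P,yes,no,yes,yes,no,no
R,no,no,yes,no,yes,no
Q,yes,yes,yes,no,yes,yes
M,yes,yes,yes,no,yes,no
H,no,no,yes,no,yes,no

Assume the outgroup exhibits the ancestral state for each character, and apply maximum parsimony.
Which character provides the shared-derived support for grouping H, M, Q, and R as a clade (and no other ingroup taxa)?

prehensile tail

Character polarity is set by the outgroup: the derived state is whichever differs from the outgroup's state, so for dermal ossicles the derived state is 'no', and for the remaining characters it is 'yes'.
dermal ossicles: derived state 'no' in H and R only — synapomorphy for {H, R}.
nictitating membrane: derived state 'yes' in M and Q only — synapomorphy for {M, Q}.
All ingroup taxa share the derived state 'yes' for pollen tricolpate; it defines the ingroup but does not resolve relationships within it.
book lungs (derived state 'yes') is unique to P (autapomorphy; uninformative for grouping).
prehensile tail (derived state 'yes') is shared by H, M, Q, and R — a synapomorphy uniting that clade.
sclerotic ring (derived state 'yes') is unique to Q (autapomorphy; uninformative for grouping).
Most parsimonious ingroup topology: (P,((R,H),(Q,M))).
The clade {H, M, Q, R} is supported by prehensile tail: its derived state 'yes' occurs in exactly those taxa and in no other taxon (including the outgroup).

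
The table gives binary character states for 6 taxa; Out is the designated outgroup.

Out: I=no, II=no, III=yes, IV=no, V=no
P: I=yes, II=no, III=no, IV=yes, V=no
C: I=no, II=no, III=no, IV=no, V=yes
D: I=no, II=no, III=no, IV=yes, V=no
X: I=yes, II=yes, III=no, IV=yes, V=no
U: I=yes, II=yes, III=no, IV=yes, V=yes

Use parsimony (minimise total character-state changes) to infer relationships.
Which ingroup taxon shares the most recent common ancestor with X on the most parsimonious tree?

Character polarity is set by the outgroup: the derived state is whichever differs from the outgroup's state, so for III the derived state is 'no', and for the remaining characters it is 'yes'.
Only P, U, and X show the derived state 'yes' for I, supporting them as a clade.
II (derived state 'yes') is shared by U and X — a synapomorphy uniting that clade.
All ingroup taxa share the derived state 'no' for III; it defines the ingroup but does not resolve relationships within it.
IV: derived state 'yes' in D, P, U, and X only — synapomorphy for {D, P, U, X}.
V (state 'yes') occurs in C and U but conflicts with the nesting implied by the other characters — most parsimoniously interpreted as homoplasy.
Most parsimonious ingroup topology: (((P,(X,U)),D),C).
X and U form a cherry on this tree, so they are sister taxa.

U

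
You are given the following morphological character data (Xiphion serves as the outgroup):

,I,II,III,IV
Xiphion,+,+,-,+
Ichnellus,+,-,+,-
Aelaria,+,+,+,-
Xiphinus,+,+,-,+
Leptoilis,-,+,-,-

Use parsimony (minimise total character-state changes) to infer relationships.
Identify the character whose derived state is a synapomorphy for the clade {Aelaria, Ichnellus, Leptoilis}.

Character polarity is set by the outgroup: the derived state is whichever differs from the outgroup's state, so for I, II, IV the derived state is '-', and for the remaining characters it is '+'.
I (derived state '-') is unique to Leptoilis (autapomorphy; uninformative for grouping).
II: derived state '-' in Ichnellus only — an autapomorphy, so it tells us nothing about relationships among taxa.
III: derived state '+' in Aelaria and Ichnellus only — synapomorphy for {Aelaria, Ichnellus}.
Only Aelaria, Ichnellus, and Leptoilis show the derived state '-' for IV, supporting them as a clade.
Most parsimonious ingroup topology: (((Ichnellus,Aelaria),Leptoilis),Xiphinus).
The clade {Aelaria, Ichnellus, Leptoilis} is supported by IV: its derived state '-' occurs in exactly those taxa and in no other taxon (including the outgroup).

IV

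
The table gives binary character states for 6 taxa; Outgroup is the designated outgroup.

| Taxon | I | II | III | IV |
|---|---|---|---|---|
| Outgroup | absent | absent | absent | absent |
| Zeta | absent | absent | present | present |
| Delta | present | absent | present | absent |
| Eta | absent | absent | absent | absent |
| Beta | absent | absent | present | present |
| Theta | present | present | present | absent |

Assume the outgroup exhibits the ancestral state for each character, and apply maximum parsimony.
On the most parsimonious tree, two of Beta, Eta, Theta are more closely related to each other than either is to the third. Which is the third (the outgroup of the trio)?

Eta

The outgroup has state 'absent' for every character, so 'present' is the derived state throughout.
Only Delta and Theta show the derived state 'present' for I, supporting them as a clade.
II: derived state 'present' in Theta only — an autapomorphy, so it tells us nothing about relationships among taxa.
III: derived state 'present' in Beta, Delta, Theta, and Zeta only — synapomorphy for {Beta, Delta, Theta, Zeta}.
IV: derived state 'present' in Beta and Zeta only — synapomorphy for {Beta, Zeta}.
Most parsimonious ingroup topology: (((Zeta,Beta),(Delta,Theta)),Eta).
Beta and Theta share a more recent common ancestor with each other than either does with Eta, so Eta is the least closely related of the three.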